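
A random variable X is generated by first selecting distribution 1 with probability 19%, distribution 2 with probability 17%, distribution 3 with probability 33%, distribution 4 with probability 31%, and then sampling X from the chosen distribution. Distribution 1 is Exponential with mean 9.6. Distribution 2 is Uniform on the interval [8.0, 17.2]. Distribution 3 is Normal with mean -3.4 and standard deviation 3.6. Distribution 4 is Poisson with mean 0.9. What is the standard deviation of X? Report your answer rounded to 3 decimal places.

7.879

Per component, 1: μ=9.6, E[X²]=184.32; 2: μ=12.6, E[X²]=165.813; 3: μ=-3.4, E[X²]=24.52; 4: μ=0.9, E[X²]=1.71.
E[X] = 0.19·9.6 + 0.17·12.6 + 0.33·-3.4 + 0.31·0.9 = 3.123.
E[X²] = 0.19·184.32 + 0.17·165.813 + 0.33·24.52 + 0.31·1.71 = 71.8308.
Var(X) = E[X²] − (E[X])² = 71.8308 − 9.75313 = 62.0776.
SD(X) = √62.0776 = 7.87894.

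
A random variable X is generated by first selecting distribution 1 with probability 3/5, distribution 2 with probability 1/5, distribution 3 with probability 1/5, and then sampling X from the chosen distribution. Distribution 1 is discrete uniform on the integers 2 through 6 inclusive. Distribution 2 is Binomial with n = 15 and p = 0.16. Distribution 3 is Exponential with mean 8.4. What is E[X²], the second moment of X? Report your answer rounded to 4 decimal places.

40.5792

For each component E[X²] = Var + (mean)², giving 1: 18; 2: 7.776; 3: 141.12.
Overall E[X²] = 0.6·18 + 0.2·7.776 + 0.2·141.12 = 40.5792.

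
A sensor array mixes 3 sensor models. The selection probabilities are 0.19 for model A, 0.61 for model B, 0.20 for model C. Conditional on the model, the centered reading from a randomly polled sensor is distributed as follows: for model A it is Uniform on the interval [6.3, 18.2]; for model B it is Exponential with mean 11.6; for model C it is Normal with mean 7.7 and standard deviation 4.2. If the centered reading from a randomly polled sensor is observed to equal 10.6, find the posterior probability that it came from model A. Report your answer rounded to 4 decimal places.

0.3069

Likelihoods f(10.6 | ·): A: 0.0840336; B: 0.034569; C: 0.0748401.
Posterior ∝ prior × likelihood. Numerator for A: 0.19·0.0840336 = 0.0159664.
Normalizing constant: 0.19·0.0840336 + 0.61·0.034569 + 0.2·0.0748401 = 0.0520215.
P(A | observation) = 0.0159664 / 0.0520215 = 0.306919.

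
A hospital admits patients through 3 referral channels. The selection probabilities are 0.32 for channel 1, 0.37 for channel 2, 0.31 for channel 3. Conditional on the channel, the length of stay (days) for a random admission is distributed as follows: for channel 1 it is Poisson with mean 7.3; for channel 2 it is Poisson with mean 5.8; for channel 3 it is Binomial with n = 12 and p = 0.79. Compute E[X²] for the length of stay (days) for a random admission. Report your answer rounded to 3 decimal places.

For each component E[X²] = Var + (mean)², giving 1: 60.59; 2: 39.44; 3: 91.8612.
Overall E[X²] = 0.32·60.59 + 0.37·39.44 + 0.31·91.8612 = 62.4586.

62.459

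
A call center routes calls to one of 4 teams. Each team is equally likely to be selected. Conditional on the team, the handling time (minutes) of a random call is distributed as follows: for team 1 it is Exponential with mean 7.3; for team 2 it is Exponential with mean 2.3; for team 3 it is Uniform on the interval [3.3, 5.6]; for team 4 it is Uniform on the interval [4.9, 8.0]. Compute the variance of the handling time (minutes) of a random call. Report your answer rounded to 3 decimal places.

Per component, 1: μ=7.3, E[X²]=106.58; 2: μ=2.3, E[X²]=10.58; 3: μ=4.45, E[X²]=20.2433; 4: μ=6.45, E[X²]=42.4033.
E[X] = 0.25·7.3 + 0.25·2.3 + 0.25·4.45 + 0.25·6.45 = 5.125.
E[X²] = 0.25·106.58 + 0.25·10.58 + 0.25·20.2433 + 0.25·42.4033 = 44.9517.
Var(X) = E[X²] − (E[X])² = 44.9517 − 26.2656 = 18.686.

18.686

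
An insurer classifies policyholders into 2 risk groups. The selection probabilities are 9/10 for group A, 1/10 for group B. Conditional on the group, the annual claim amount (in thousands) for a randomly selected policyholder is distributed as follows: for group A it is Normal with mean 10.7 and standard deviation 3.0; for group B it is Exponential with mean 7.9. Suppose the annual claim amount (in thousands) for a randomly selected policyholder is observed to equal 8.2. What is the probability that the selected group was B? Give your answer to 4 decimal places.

0.0503

Likelihoods f(8.2 | ·): A: 0.0939706; B: 0.0448318.
Posterior ∝ prior × likelihood. Numerator for B: 0.1·0.0448318 = 0.00448318.
Normalizing constant: 0.9·0.0939706 + 0.1·0.0448318 = 0.0890567.
P(B | observation) = 0.00448318 / 0.0890567 = 0.0503407.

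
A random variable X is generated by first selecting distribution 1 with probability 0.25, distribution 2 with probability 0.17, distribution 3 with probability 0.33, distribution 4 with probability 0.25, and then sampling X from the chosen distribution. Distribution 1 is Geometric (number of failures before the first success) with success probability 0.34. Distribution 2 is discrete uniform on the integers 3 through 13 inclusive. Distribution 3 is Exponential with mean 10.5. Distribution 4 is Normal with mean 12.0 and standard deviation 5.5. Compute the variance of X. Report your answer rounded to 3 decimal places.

Per component, 1: μ=1.94118, E[X²]=9.47751; 2: μ=8, E[X²]=74; 3: μ=10.5, E[X²]=220.5; 4: μ=12, E[X²]=174.25.
E[X] = 0.25·1.94118 + 0.17·8 + 0.33·10.5 + 0.25·12 = 8.31029.
E[X²] = 0.25·9.47751 + 0.17·74 + 0.33·220.5 + 0.25·174.25 = 131.277.
Var(X) = E[X²] − (E[X])² = 131.277 − 69.061 = 62.2159.

62.216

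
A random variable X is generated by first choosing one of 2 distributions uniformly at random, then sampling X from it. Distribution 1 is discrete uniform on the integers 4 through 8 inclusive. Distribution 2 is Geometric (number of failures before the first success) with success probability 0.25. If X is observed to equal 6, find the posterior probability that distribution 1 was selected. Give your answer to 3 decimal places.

Likelihoods P(X=6 | ·): 1: 0.2; 2: 0.0444946.
Posterior ∝ prior × likelihood. Numerator for 1: 0.5·0.2 = 0.1.
Normalizing constant: 0.5·0.2 + 0.5·0.0444946 = 0.122247.
P(1 | observation) = 0.1 / 0.122247 = 0.818014.

0.818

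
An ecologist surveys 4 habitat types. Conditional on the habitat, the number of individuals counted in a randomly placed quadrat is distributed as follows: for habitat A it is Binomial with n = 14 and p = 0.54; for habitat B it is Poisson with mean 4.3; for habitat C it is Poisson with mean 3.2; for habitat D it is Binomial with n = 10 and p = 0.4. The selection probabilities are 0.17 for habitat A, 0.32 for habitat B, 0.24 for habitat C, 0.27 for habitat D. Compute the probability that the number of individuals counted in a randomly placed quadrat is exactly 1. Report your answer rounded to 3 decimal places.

0.061

Conditional on each habitat, P(X = 1): A: 0.000312157; B: 0.0583448; C: 0.130439; D: 0.0403108.
By total probability, P(X = 1) = 0.17·0.000312157 + 0.32·0.0583448 + 0.24·0.130439 + 0.27·0.0403108 = 0.0609127.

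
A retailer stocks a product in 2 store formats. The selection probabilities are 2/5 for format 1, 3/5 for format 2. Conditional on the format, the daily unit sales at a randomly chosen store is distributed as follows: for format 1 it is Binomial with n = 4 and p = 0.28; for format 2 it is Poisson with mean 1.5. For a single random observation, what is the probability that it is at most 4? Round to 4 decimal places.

0.9889

Conditional on each format, P(X ≤ 4): 1: 1; 2: 0.981424.
By total probability, P(X ≤ 4) = 0.4·1 + 0.6·0.981424 = 0.988854.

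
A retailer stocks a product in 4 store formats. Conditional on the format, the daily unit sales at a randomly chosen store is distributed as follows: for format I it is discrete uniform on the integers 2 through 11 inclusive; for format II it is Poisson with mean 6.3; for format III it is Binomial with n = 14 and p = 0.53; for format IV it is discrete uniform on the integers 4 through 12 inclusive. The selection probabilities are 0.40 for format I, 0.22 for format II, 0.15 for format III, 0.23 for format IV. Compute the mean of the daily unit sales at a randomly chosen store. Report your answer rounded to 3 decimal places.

Component means — I: 6.5; II: 6.3; III: 7.42; IV: 8.
E[X] = 0.4·6.5 + 0.22·6.3 + 0.15·7.42 + 0.23·8 = 6.939.

6.939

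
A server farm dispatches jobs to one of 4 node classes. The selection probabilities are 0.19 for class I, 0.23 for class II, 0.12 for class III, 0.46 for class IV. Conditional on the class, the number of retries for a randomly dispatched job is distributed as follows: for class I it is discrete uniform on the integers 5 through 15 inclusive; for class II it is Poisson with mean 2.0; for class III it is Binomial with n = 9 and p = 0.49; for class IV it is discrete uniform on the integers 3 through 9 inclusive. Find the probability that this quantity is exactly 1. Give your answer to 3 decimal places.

Conditional on each class, P(X = 1): I: 0; II: 0.270671; III: 0.0201837; IV: 0.
By total probability, P(X = 1) = 0.19·0 + 0.23·0.270671 + 0.12·0.0201837 + 0.46·0 = 0.0646763.

0.065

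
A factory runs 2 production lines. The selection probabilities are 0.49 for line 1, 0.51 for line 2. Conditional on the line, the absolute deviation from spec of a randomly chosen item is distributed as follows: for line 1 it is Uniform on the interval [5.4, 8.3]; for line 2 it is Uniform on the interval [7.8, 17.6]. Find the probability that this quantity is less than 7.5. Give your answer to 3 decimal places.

0.355

Conditional on each line, P(X < 7.5): 1: 0.724138; 2: 0.
By total probability, P(X < 7.5) = 0.49·0.724138 + 0.51·0 = 0.354828.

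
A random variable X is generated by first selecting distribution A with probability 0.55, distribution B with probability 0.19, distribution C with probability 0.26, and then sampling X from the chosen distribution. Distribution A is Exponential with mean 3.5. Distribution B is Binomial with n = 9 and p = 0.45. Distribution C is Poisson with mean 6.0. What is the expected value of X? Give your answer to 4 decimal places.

4.2545

Component means — A: 3.5; B: 4.05; C: 6.
E[X] = 0.55·3.5 + 0.19·4.05 + 0.26·6 = 4.2545.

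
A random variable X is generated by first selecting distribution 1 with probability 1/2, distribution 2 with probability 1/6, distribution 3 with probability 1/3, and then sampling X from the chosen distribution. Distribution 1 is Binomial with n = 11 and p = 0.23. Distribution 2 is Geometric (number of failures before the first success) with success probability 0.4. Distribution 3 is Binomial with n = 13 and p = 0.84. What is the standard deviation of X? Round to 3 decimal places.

4.351

Per component, 1: μ=2.53, E[X²]=8.349; 2: μ=1.5, E[X²]=6; 3: μ=10.92, E[X²]=120.994.
E[X] = 0.5·2.53 + 0.166667·1.5 + 0.333333·10.92 = 5.155.
E[X²] = 0.5·8.349 + 0.166667·6 + 0.333333·120.994 = 45.5057.
Var(X) = E[X²] − (E[X])² = 45.5057 − 26.574 = 18.9317.
SD(X) = √18.9317 = 4.35105.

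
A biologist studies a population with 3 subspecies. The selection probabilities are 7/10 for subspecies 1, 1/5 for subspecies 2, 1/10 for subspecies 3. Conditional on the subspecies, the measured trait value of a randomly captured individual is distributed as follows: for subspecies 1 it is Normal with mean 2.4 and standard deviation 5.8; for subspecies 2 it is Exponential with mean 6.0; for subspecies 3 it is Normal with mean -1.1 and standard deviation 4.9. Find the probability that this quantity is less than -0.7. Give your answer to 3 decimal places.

Conditional on each subspecies, P(X < -0.7): 1: 0.296504; 2: 0; 3: 0.532531.
By total probability, P(X < -0.7) = 0.7·0.296504 + 0.2·0 + 0.1·0.532531 = 0.260806.

0.261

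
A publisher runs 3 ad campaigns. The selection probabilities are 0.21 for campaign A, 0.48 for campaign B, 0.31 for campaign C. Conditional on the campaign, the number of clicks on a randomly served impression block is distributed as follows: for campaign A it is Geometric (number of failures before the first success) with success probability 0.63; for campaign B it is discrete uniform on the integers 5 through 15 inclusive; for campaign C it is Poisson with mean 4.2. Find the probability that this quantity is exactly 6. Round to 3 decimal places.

Conditional on each campaign, P(X = 6): A: 0.00161641; B: 0.0909091; C: 0.114321.
By total probability, P(X = 6) = 0.21·0.00161641 + 0.48·0.0909091 + 0.31·0.114321 = 0.0794154.

0.079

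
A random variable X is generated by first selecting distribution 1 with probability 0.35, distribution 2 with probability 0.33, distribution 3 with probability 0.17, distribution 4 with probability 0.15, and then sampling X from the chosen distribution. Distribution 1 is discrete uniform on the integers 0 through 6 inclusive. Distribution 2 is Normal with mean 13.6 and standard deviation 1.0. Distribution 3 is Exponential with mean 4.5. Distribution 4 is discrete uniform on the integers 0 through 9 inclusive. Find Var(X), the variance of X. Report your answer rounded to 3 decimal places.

Per component, 1: μ=3, E[X²]=13; 2: μ=13.6, E[X²]=185.96; 3: μ=4.5, E[X²]=40.5; 4: μ=4.5, E[X²]=28.5.
E[X] = 0.35·3 + 0.33·13.6 + 0.17·4.5 + 0.15·4.5 = 6.978.
E[X²] = 0.35·13 + 0.33·185.96 + 0.17·40.5 + 0.15·28.5 = 77.0768.
Var(X) = E[X²] − (E[X])² = 77.0768 − 48.6925 = 28.3843.

28.384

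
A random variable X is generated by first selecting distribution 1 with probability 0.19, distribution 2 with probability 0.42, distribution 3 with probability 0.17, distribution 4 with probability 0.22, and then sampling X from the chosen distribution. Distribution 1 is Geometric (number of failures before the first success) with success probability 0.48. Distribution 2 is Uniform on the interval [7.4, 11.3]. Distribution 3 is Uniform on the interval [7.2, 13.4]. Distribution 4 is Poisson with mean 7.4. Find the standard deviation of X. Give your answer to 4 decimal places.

3.7053

Per component, 1: μ=1.08333, E[X²]=3.43056; 2: μ=9.35, E[X²]=88.69; 3: μ=10.3, E[X²]=109.293; 4: μ=7.4, E[X²]=62.16.
E[X] = 0.19·1.08333 + 0.42·9.35 + 0.17·10.3 + 0.22·7.4 = 7.51183.
E[X²] = 0.19·3.43056 + 0.42·88.69 + 0.17·109.293 + 0.22·62.16 = 70.1567.
Var(X) = E[X²] − (E[X])² = 70.1567 − 56.4276 = 13.729.
SD(X) = √13.729 = 3.70527.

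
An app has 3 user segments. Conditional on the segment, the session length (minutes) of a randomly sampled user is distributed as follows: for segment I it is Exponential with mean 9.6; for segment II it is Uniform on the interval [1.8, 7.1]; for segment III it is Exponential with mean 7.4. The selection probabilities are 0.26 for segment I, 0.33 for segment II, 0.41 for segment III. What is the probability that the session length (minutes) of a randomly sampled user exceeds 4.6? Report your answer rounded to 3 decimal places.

0.537

Conditional on each segment, P(X > 4.6): I: 0.619299; II: 0.471698; III: 0.537073.
By total probability, P(X > 4.6) = 0.26·0.619299 + 0.33·0.471698 + 0.41·0.537073 = 0.536878.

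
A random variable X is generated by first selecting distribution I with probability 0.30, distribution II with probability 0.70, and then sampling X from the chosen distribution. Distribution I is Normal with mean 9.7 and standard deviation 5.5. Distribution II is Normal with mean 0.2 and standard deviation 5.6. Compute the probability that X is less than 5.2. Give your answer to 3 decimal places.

Conditional on each component, P(X < 5.2): I: 0.206627; II: 0.814033.
By total probability, P(X < 5.2) = 0.3·0.206627 + 0.7·0.814033 = 0.631811.

0.632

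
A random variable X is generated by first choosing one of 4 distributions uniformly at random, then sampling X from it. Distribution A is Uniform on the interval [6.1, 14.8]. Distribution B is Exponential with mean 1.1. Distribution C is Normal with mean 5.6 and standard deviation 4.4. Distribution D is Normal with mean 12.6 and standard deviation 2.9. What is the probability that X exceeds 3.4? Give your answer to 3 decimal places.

Conditional on each component, P(X > 3.4): A: 1; B: 0.0454606; C: 0.691462; D: 0.999244.
By total probability, P(X > 3.4) = 0.25·1 + 0.25·0.0454606 + 0.25·0.691462 + 0.25·0.999244 = 0.684042.

0.684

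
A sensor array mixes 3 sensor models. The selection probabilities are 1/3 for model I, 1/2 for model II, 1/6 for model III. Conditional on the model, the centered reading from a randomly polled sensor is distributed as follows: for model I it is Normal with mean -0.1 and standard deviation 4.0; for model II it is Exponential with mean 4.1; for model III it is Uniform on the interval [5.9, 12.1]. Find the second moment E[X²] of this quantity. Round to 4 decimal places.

36.1806

For each component E[X²] = Var + (mean)², giving I: 16.01; II: 33.62; III: 84.2033.
Overall E[X²] = 0.333333·16.01 + 0.5·33.62 + 0.166667·84.2033 = 36.1806.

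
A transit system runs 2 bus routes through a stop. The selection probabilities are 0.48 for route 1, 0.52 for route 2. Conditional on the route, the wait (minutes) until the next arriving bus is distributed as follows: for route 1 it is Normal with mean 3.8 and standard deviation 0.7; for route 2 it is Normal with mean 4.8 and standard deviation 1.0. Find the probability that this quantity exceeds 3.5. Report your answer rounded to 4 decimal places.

Conditional on each route, P(X > 3.5): 1: 0.665882; 2: 0.9032.
By total probability, P(X > 3.5) = 0.48·0.665882 + 0.52·0.9032 = 0.789287.

0.7893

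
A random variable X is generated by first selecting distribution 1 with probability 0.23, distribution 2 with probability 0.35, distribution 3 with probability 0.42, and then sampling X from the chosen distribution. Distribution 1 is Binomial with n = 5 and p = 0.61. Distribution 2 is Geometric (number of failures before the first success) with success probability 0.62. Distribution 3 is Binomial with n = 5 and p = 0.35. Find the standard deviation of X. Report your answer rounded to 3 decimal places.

Per component, 1: μ=3.05, E[X²]=10.492; 2: μ=0.612903, E[X²]=1.3642; 3: μ=1.75, E[X²]=4.2.
E[X] = 0.23·3.05 + 0.35·0.612903 + 0.42·1.75 = 1.65102.
E[X²] = 0.23·10.492 + 0.35·1.3642 + 0.42·4.2 = 4.65463.
Var(X) = E[X²] − (E[X])² = 4.65463 − 2.72585 = 1.92878.
SD(X) = √1.92878 = 1.3888.

1.389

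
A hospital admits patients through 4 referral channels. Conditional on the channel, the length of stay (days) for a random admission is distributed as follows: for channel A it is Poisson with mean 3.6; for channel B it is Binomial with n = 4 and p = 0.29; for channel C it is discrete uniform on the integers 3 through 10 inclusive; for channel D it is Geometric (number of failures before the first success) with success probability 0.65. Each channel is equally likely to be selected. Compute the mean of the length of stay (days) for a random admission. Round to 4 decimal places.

Component means — A: 3.6; B: 1.16; C: 6.5; D: 0.538462.
E[X] = 0.25·3.6 + 0.25·1.16 + 0.25·6.5 + 0.25·0.538462 = 2.94962.

2.9496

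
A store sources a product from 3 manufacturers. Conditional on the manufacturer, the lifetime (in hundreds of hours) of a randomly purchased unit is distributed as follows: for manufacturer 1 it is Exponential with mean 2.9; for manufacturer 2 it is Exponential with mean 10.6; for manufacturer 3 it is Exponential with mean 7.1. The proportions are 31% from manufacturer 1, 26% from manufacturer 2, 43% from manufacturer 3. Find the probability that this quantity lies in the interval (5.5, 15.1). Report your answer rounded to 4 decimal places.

Conditional on each manufacturer, P(5.5 < X < 15.1): 1: 0.144607; 2: 0.354572; 3: 0.341643.
By total probability, P(5.5 < X < 15.1) = 0.31·0.144607 + 0.26·0.354572 + 0.43·0.341643 = 0.283923.

0.2839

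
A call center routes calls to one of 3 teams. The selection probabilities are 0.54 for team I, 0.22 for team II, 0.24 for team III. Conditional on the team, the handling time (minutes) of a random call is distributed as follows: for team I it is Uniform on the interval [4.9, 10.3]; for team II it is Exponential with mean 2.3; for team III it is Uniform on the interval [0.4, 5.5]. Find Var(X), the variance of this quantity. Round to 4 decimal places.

Per component, I: μ=7.6, E[X²]=60.19; II: μ=2.3, E[X²]=10.58; III: μ=2.95, E[X²]=10.87.
E[X] = 0.54·7.6 + 0.22·2.3 + 0.24·2.95 = 5.318.
E[X²] = 0.54·60.19 + 0.22·10.58 + 0.24·10.87 = 37.439.
Var(X) = E[X²] − (E[X])² = 37.439 − 28.2811 = 9.15788.

9.1579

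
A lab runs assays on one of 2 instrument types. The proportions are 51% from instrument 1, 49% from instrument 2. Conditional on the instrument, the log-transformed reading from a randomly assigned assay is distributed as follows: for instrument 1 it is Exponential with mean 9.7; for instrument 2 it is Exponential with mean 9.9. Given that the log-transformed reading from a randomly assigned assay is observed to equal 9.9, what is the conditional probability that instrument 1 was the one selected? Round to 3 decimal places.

0.510

Likelihoods f(9.9 | ·): 1: 0.0371517; 2: 0.0371595.
Posterior ∝ prior × likelihood. Numerator for 1: 0.51·0.0371517 = 0.0189474.
Normalizing constant: 0.51·0.0371517 + 0.49·0.0371595 = 0.0371556.
P(1 | observation) = 0.0189474 / 0.0371556 = 0.509948.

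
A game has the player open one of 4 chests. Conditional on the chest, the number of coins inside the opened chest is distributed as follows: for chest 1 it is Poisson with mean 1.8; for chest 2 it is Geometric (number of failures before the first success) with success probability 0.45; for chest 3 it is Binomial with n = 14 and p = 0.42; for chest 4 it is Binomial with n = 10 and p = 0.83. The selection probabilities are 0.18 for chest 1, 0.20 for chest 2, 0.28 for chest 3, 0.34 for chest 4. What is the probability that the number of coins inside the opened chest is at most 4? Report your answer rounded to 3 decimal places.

Conditional on each chest, P(X ≤ 4): 1: 0.963593; 2: 0.949672; 3: 0.230265; 4: 0.00270979.
By total probability, P(X ≤ 4) = 0.18·0.963593 + 0.2·0.949672 + 0.28·0.230265 + 0.34·0.00270979 = 0.428777.

0.429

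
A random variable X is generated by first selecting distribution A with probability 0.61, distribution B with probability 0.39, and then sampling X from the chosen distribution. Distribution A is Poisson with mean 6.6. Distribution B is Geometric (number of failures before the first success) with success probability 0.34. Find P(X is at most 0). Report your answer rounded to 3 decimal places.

0.133

Conditional on each component, P(X ≤ 0): A: 0.00136037; B: 0.34.
By total probability, P(X ≤ 0) = 0.61·0.00136037 + 0.39·0.34 = 0.13343.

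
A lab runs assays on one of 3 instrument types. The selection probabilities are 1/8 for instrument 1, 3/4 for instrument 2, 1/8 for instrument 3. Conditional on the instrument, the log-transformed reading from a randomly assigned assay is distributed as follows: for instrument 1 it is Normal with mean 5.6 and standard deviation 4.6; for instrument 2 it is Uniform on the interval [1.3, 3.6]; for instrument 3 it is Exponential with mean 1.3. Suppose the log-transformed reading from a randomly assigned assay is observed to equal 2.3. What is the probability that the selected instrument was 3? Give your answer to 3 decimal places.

0.047

Likelihoods f(2.3 | ·): 1: 0.0670498; 2: 0.434783; 3: 0.131126.
Posterior ∝ prior × likelihood. Numerator for 3: 0.125·0.131126 = 0.0163908.
Normalizing constant: 0.125·0.0670498 + 0.75·0.434783 + 0.125·0.131126 = 0.350859.
P(3 | observation) = 0.0163908 / 0.350859 = 0.0467161.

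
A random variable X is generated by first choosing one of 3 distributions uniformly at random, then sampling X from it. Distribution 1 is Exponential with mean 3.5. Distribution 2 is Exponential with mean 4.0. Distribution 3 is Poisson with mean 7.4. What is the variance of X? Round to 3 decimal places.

Per component, 1: μ=3.5, E[X²]=24.5; 2: μ=4, E[X²]=32; 3: μ=7.4, E[X²]=62.16.
E[X] = 0.333333·3.5 + 0.333333·4 + 0.333333·7.4 = 4.96667.
E[X²] = 0.333333·24.5 + 0.333333·32 + 0.333333·62.16 = 39.5533.
Var(X) = E[X²] − (E[X])² = 39.5533 − 24.6678 = 14.8856.

14.886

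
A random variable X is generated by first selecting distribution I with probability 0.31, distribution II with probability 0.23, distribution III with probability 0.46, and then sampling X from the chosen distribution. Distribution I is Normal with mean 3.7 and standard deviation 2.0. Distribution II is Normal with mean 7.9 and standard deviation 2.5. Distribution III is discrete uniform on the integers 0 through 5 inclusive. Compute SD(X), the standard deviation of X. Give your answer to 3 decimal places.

Per component, I: μ=3.7, E[X²]=17.69; II: μ=7.9, E[X²]=68.66; III: μ=2.5, E[X²]=9.16667.
E[X] = 0.31·3.7 + 0.23·7.9 + 0.46·2.5 = 4.114.
E[X²] = 0.31·17.69 + 0.23·68.66 + 0.46·9.16667 = 25.4924.
Var(X) = E[X²] − (E[X])² = 25.4924 − 16.925 = 8.56737.
SD(X) = √8.56737 = 2.92701.

2.927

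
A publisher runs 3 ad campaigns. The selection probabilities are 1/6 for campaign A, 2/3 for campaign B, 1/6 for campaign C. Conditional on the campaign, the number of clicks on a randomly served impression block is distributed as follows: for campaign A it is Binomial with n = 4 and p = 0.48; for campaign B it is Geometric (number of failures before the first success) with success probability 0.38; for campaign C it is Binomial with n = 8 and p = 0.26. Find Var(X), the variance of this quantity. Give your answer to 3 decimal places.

3.318

Per component, A: μ=1.92, E[X²]=4.6848; B: μ=1.63158, E[X²]=6.95568; C: μ=2.08, E[X²]=5.8656.
E[X] = 0.166667·1.92 + 0.666667·1.63158 + 0.166667·2.08 = 1.75439.
E[X²] = 0.166667·4.6848 + 0.666667·6.95568 + 0.166667·5.8656 = 6.39552.
Var(X) = E[X²] − (E[X])² = 6.39552 − 3.07787 = 3.31765.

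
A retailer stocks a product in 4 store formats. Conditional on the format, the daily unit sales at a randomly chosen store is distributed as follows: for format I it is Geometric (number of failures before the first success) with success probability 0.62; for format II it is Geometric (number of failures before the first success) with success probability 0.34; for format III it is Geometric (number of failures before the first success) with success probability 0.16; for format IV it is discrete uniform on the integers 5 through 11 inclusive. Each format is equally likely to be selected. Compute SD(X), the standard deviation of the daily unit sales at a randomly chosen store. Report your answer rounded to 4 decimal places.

Per component, I: μ=0.612903, E[X²]=1.3642; II: μ=1.94118, E[X²]=9.47751; III: μ=5.25, E[X²]=60.375; IV: μ=8, E[X²]=68.
E[X] = 0.25·0.612903 + 0.25·1.94118 + 0.25·5.25 + 0.25·8 = 3.95102.
E[X²] = 0.25·1.3642 + 0.25·9.47751 + 0.25·60.375 + 0.25·68 = 34.8042.
Var(X) = E[X²] − (E[X])² = 34.8042 − 15.6106 = 19.1936.
SD(X) = √19.1936 = 4.38105.

4.3811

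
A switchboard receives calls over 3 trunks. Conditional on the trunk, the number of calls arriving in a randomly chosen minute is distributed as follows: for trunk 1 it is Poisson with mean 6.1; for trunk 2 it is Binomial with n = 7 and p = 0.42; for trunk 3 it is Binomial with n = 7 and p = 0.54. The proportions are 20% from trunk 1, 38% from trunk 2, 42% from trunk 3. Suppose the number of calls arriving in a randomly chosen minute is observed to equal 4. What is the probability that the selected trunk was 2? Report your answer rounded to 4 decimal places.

Likelihoods P(X=4 | ·): 1: 0.129393; 2: 0.212495; 3: 0.289679.
Posterior ∝ prior × likelihood. Numerator for 2: 0.38·0.212495 = 0.0807482.
Normalizing constant: 0.2·0.129393 + 0.38·0.212495 + 0.42·0.289679 = 0.228292.
P(2 | observation) = 0.0807482 / 0.228292 = 0.353706.

0.3537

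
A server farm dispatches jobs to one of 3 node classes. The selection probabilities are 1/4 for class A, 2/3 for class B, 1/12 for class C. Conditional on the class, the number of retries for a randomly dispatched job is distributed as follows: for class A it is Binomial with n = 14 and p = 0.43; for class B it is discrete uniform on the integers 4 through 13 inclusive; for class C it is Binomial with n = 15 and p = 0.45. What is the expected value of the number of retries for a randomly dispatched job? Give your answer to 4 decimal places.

7.7342

Component means — A: 6.02; B: 8.5; C: 6.75.
E[X] = 0.25·6.02 + 0.666667·8.5 + 0.0833333·6.75 = 7.73417.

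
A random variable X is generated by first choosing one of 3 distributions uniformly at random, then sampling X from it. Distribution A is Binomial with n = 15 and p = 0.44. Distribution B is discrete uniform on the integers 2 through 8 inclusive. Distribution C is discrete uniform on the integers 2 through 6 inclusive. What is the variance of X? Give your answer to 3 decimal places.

Per component, A: μ=6.6, E[X²]=47.256; B: μ=5, E[X²]=29; C: μ=4, E[X²]=18.
E[X] = 0.333333·6.6 + 0.333333·5 + 0.333333·4 = 5.2.
E[X²] = 0.333333·47.256 + 0.333333·29 + 0.333333·18 = 31.4187.
Var(X) = E[X²] − (E[X])² = 31.4187 − 27.04 = 4.37867.

4.379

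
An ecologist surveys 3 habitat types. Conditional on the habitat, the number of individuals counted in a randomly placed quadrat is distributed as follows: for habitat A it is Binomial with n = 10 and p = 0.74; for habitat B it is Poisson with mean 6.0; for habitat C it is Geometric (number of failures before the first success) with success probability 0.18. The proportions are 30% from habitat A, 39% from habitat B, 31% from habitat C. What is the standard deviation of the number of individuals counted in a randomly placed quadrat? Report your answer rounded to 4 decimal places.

Per component, A: μ=7.4, E[X²]=56.684; B: μ=6, E[X²]=42; C: μ=4.55556, E[X²]=46.0617.
E[X] = 0.3·7.4 + 0.39·6 + 0.31·4.55556 = 5.97222.
E[X²] = 0.3·56.684 + 0.39·42 + 0.31·46.0617 = 47.6643.
Var(X) = E[X²] − (E[X])² = 47.6643 − 35.6674 = 11.9969.
SD(X) = √11.9969 = 3.46365.

3.4637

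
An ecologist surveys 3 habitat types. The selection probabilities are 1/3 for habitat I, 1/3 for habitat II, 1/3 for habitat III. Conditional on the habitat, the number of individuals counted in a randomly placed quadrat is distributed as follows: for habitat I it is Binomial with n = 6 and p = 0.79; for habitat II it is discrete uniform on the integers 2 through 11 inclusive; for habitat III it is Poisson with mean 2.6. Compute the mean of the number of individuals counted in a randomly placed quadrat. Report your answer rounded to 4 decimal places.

4.6133

Component means — I: 4.74; II: 6.5; III: 2.6.
E[X] = 0.333333·4.74 + 0.333333·6.5 + 0.333333·2.6 = 4.61333.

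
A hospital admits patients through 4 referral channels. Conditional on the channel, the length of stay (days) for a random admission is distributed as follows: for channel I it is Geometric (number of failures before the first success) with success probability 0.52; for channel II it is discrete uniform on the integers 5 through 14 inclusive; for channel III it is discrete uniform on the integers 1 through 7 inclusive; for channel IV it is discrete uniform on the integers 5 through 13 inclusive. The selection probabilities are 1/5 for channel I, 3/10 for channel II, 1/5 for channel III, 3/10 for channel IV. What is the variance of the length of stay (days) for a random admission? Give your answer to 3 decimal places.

Per component, I: μ=0.923077, E[X²]=2.62722; II: μ=9.5, E[X²]=98.5; III: μ=4, E[X²]=20; IV: μ=9, E[X²]=87.6667.
E[X] = 0.2·0.923077 + 0.3·9.5 + 0.2·4 + 0.3·9 = 6.53462.
E[X²] = 0.2·2.62722 + 0.3·98.5 + 0.2·20 + 0.3·87.6667 = 60.3754.
Var(X) = E[X²] − (E[X])² = 60.3754 − 42.7012 = 17.6742.

17.674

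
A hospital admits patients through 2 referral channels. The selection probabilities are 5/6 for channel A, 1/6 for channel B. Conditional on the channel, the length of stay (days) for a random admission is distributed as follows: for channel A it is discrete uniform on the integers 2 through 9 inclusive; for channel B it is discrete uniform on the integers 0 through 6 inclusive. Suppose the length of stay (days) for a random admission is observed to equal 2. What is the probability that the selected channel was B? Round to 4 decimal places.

0.1860

Likelihoods P(X=2 | ·): A: 0.125; B: 0.142857.
Posterior ∝ prior × likelihood. Numerator for B: 0.166667·0.142857 = 0.0238095.
Normalizing constant: 0.833333·0.125 + 0.166667·0.142857 = 0.127976.
P(B | observation) = 0.0238095 / 0.127976 = 0.186047.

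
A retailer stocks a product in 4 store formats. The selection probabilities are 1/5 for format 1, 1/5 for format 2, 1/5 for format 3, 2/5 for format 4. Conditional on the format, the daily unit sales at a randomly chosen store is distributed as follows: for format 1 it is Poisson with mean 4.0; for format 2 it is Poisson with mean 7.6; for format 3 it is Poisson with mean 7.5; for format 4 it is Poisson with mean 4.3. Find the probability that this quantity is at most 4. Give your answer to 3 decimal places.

Conditional on each format, P(X ≤ 4): 1: 0.628837; 2: 0.124939; 3: 0.132062; 4: 0.570438.
By total probability, P(X ≤ 4) = 0.2·0.628837 + 0.2·0.124939 + 0.2·0.132062 + 0.4·0.570438 = 0.405343.

0.405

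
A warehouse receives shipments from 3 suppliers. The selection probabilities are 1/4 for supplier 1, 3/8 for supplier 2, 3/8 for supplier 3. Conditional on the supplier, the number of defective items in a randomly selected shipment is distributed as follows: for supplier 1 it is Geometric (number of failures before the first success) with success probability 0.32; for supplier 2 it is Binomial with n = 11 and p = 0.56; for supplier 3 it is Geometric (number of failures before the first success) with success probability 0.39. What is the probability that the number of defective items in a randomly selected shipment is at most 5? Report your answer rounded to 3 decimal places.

Conditional on each supplier, P(X ≤ 5): 1: 0.901133; 2: 0.34141; 3: 0.94848.
By total probability, P(X ≤ 5) = 0.25·0.901133 + 0.375·0.34141 + 0.375·0.94848 = 0.708992.

0.709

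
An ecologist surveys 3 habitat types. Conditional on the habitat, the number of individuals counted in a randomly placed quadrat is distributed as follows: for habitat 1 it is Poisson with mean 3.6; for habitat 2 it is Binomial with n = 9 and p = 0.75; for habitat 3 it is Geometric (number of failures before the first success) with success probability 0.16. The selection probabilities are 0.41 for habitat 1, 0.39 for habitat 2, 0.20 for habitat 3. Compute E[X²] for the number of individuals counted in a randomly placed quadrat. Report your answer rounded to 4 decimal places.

37.2921

For each component E[X²] = Var + (mean)², giving 1: 16.56; 2: 47.25; 3: 60.375.
Overall E[X²] = 0.41·16.56 + 0.39·47.25 + 0.2·60.375 = 37.2921.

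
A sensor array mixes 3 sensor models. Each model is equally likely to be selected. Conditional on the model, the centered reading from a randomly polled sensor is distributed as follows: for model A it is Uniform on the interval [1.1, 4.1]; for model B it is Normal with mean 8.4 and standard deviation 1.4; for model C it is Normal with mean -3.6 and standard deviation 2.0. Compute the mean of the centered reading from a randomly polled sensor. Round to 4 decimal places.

Component means — A: 2.6; B: 8.4; C: -3.6.
E[X] = 0.333333·2.6 + 0.333333·8.4 + 0.333333·-3.6 = 2.46667.

2.4667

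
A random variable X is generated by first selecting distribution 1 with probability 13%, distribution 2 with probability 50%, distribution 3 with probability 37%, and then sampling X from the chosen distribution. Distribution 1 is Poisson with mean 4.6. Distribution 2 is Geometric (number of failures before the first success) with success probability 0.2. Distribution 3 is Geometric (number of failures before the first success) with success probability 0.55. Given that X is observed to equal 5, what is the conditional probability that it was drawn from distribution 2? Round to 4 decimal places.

Likelihoods P(X=5 | ·): 1: 0.172526; 2: 0.065536; 3: 0.010149.
Posterior ∝ prior × likelihood. Numerator for 2: 0.5·0.065536 = 0.032768.
Normalizing constant: 0.13·0.172526 + 0.5·0.065536 + 0.37·0.010149 = 0.0589515.
P(2 | observation) = 0.032768 / 0.0589515 = 0.555847.

0.5558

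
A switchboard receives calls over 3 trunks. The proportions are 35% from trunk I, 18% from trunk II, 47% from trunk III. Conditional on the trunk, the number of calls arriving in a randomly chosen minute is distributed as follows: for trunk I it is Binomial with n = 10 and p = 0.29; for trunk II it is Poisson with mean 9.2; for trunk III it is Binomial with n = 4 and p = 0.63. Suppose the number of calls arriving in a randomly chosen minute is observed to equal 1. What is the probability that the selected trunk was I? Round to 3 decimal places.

0.436

Likelihoods P(X=1 | ·): I: 0.132961; II: 0.000929562; III: 0.127646.
Posterior ∝ prior × likelihood. Numerator for I: 0.35·0.132961 = 0.0465362.
Normalizing constant: 0.35·0.132961 + 0.18·0.000929562 + 0.47·0.127646 = 0.106697.
P(I | observation) = 0.0465362 / 0.106697 = 0.436153.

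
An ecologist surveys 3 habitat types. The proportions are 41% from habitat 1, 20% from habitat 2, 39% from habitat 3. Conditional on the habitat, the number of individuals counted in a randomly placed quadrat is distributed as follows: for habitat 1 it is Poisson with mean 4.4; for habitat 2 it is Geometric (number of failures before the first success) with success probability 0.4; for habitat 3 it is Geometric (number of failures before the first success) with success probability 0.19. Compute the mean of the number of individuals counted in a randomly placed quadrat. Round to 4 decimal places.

3.7666

Component means — 1: 4.4; 2: 1.5; 3: 4.26316.
E[X] = 0.41·4.4 + 0.2·1.5 + 0.39·4.26316 = 3.76663.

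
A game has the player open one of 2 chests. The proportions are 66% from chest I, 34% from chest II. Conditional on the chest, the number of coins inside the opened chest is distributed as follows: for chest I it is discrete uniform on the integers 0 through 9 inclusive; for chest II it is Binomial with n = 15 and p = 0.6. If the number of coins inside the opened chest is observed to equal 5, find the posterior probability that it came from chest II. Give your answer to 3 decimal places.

Likelihoods P(X=5 | ·): I: 0.1; II: 0.0244856.
Posterior ∝ prior × likelihood. Numerator for II: 0.34·0.0244856 = 0.00832512.
Normalizing constant: 0.66·0.1 + 0.34·0.0244856 = 0.0743251.
P(II | observation) = 0.00832512 / 0.0743251 = 0.112009.

0.112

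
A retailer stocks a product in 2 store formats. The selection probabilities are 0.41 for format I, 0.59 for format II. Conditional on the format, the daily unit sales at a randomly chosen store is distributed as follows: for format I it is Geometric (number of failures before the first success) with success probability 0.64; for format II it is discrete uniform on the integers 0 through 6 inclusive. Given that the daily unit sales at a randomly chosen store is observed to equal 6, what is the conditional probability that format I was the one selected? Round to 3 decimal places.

Likelihoods P(X=6 | ·): I: 0.00139314; II: 0.142857.
Posterior ∝ prior × likelihood. Numerator for I: 0.41·0.00139314 = 0.000571188.
Normalizing constant: 0.41·0.00139314 + 0.59·0.142857 = 0.0848569.
P(I | observation) = 0.000571188 / 0.0848569 = 0.00673119.

0.007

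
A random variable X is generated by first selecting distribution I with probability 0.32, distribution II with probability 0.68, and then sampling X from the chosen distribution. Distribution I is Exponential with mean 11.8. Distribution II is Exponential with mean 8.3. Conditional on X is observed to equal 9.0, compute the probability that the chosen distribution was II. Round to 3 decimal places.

Likelihoods f(9.0 | ·): I: 0.0395254; II: 0.040738.
Posterior ∝ prior × likelihood. Numerator for II: 0.68·0.040738 = 0.0277019.
Normalizing constant: 0.32·0.0395254 + 0.68·0.040738 = 0.04035.
P(II | observation) = 0.0277019 / 0.04035 = 0.686539.

0.687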